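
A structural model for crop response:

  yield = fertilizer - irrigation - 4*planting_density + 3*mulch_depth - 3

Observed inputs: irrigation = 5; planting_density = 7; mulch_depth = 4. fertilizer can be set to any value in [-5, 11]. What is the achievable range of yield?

-29 to -13

Substituting into the yield equation gives yield = fertilizer - 24.
Linear in fertilizer, so extremes are at the endpoints: fertilizer = -5 gives yield = -29; fertilizer = 11 gives yield = -13.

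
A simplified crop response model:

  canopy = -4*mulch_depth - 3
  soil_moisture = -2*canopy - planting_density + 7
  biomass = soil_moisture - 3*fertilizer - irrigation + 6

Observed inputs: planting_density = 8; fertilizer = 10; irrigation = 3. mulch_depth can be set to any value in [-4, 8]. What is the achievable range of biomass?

Substituting into the soil_moisture equation gives soil_moisture = 8*mulch_depth + 5.
Substituting into the biomass equation gives biomass = 8*mulch_depth - 22.
Linear in mulch_depth, so extremes are at the endpoints: mulch_depth = -4 gives biomass = -54; mulch_depth = 8 gives biomass = 42.

-54 to 42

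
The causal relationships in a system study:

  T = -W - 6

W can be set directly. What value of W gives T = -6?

W = 0

Solve -W - 6 = -6: W = (-6 + 6) / -1 = 0.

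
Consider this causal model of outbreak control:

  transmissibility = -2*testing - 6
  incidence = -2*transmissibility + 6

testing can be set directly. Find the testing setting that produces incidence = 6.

Substituting into the incidence equation gives incidence = 4*testing + 18.
Solve 4*testing + 18 = 6: testing = (6 - 18) / 4 = -3.

testing = -3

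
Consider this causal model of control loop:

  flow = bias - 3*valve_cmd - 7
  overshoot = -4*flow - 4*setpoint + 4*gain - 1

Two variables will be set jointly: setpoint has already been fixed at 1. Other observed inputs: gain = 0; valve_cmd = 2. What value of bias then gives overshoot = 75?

bias = -7

With setpoint held at 1:
Substituting into the flow equation gives flow = bias - 13.
Substituting into the overshoot equation gives overshoot = -4*bias + 47.
Solve -4*bias + 47 = 75: bias = (75 - 47) / -4 = -7.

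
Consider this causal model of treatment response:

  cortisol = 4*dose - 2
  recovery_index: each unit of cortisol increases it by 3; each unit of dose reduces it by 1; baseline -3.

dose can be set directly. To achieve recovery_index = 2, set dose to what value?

Substituting into the recovery_index equation gives recovery_index = 11*dose - 9.
Solve 11*dose - 9 = 2: dose = (2 + 9) / 11 = 1.

dose = 1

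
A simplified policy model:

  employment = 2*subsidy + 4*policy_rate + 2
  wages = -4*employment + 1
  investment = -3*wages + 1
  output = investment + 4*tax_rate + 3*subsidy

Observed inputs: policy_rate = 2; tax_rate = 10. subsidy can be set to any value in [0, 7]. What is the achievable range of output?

Substituting into the employment equation gives employment = 2*subsidy + 10.
Substituting into the wages equation gives wages = -8*subsidy - 39.
Substituting into the investment equation gives investment = 24*subsidy + 118.
output becomes 27*subsidy + 158.
Linear in subsidy, so extremes are at the endpoints: subsidy = 0 gives output = 158; subsidy = 7 gives output = 347.

158 to 347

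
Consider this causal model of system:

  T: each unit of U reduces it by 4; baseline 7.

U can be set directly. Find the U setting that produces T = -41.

U = 12

Solve -4*U + 7 = -41: U = (-41 - 7) / -4 = 12.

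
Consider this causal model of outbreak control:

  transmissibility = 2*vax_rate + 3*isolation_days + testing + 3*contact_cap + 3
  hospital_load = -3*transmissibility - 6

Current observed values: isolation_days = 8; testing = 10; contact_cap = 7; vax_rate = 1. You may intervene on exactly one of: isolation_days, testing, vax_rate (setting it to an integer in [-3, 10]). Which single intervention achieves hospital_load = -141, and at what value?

set isolation_days = 3

Intervening on isolation_days: with other inputs at their observed values, hospital_load = -9*isolation_days - 114. Solving for -141 gives isolation_days = 3, within [-3, 10].
Intervening on testing: hospital_load = -3*testing - 156. Reaching -141 requires testing = -5, outside [-3, 10].
Intervening on vax_rate: hospital_load = -6*vax_rate - 180. Reaching -141 requires vax_rate = -13/2, not an integer.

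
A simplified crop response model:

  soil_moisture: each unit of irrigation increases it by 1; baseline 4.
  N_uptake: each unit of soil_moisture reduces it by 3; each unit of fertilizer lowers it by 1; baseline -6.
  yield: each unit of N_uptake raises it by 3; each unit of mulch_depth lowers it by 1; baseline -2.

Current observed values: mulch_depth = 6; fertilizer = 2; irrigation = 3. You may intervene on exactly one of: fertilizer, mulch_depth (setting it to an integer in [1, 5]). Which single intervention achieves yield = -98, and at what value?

set fertilizer = 3

Intervening on fertilizer: with other inputs at their observed values, yield = -3*fertilizer - 89. Solving for -98 gives fertilizer = 3, within [1, 5].
Intervening on mulch_depth: yield = -mulch_depth - 89. Reaching -98 requires mulch_depth = 9, outside [1, 5].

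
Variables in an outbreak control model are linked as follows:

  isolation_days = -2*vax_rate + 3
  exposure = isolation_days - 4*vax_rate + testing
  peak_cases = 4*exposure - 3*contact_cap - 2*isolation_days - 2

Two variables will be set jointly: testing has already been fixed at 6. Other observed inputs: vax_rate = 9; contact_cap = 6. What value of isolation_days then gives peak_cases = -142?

With testing held at 6:
Intervening on isolation_days fixes its value directly, overriding its dependence on vax_rate.
Substituting into the exposure equation gives exposure = isolation_days - 30.
Substituting into the peak_cases equation gives peak_cases = 2*isolation_days - 140.
Solve 2*isolation_days - 140 = -142: isolation_days = (-142 + 140) / 2 = -1.

isolation_days = -1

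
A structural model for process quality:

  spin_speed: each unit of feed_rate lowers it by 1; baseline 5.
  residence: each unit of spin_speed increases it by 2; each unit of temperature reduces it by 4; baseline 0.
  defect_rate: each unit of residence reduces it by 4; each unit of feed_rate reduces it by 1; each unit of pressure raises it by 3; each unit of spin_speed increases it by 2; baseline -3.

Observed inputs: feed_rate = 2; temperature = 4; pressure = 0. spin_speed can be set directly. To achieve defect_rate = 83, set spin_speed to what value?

spin_speed = -4

Intervening on spin_speed fixes its value directly, overriding its dependence on feed_rate.
Substituting into the residence equation gives residence = 2*spin_speed - 16.
defect_rate becomes -6*spin_speed + 59.
Solve -6*spin_speed + 59 = 83: spin_speed = (83 - 59) / -6 = -4.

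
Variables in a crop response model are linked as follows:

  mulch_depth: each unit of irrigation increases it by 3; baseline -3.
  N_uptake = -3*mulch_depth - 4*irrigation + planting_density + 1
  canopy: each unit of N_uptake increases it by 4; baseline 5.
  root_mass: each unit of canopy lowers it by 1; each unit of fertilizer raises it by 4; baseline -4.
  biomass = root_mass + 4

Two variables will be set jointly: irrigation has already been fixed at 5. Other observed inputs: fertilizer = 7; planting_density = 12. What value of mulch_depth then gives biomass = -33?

With irrigation held at 5:
Intervening on mulch_depth fixes its value directly, overriding its dependence on irrigation.
Substituting into the N_uptake equation gives N_uptake = -3*mulch_depth - 7.
Substituting into the canopy equation gives canopy = -12*mulch_depth - 23.
This gives root_mass = 12*mulch_depth + 47.
biomass becomes 12*mulch_depth + 51.
Solve 12*mulch_depth + 51 = -33: mulch_depth = (-33 - 51) / 12 = -7.

mulch_depth = -7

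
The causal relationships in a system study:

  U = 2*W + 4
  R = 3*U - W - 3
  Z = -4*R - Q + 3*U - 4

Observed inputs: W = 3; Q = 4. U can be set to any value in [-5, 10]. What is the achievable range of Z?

Intervening on U fixes its value directly, overriding its dependence on W.
Substituting into the R equation gives R = 3*U - 6.
Substituting into the Z equation gives Z = -9*U + 16.
Linear in U, so extremes are at the endpoints: U = -5 gives Z = 61; U = 10 gives Z = -74.

-74 to 61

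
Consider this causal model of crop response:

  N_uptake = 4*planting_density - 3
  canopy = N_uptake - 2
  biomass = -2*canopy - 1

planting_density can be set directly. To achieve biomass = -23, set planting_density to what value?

Substituting into the canopy equation gives canopy = 4*planting_density - 5.
Substituting into the biomass equation gives biomass = -8*planting_density + 9.
Solve -8*planting_density + 9 = -23: planting_density = (-23 - 9) / -8 = 4.

planting_density = 4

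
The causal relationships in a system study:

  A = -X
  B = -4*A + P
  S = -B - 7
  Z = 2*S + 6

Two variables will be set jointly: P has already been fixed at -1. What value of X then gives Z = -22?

X = 2

With P held at -1:
Substituting into the B equation gives B = 4*X - 1.
So S = -4*X - 6.
This gives Z = -8*X - 6.
Solve -8*X - 6 = -22: X = (-22 + 6) / -8 = 2.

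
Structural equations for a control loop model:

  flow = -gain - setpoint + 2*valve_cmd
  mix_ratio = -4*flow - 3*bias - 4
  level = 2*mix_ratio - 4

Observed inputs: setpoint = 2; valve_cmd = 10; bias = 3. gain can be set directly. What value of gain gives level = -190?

Substituting into the flow equation gives flow = -gain + 18.
Substituting into the mix_ratio equation gives mix_ratio = 4*gain - 85.
Substituting into the level equation gives level = 8*gain - 174.
Solve 8*gain - 174 = -190: gain = (-190 + 174) / 8 = -2.

gain = -2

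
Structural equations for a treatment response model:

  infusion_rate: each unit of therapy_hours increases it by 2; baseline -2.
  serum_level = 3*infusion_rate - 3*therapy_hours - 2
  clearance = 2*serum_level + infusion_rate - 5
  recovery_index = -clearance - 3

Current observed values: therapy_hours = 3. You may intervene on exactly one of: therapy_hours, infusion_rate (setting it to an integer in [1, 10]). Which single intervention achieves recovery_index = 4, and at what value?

Intervening on therapy_hours: with other inputs at their observed values, recovery_index = -8*therapy_hours + 20. Solving for 4 gives therapy_hours = 2, within [1, 10].
Intervening on infusion_rate: recovery_index = -7*infusion_rate + 24. Reaching 4 requires infusion_rate = 20/7, not an integer.

set therapy_hours = 2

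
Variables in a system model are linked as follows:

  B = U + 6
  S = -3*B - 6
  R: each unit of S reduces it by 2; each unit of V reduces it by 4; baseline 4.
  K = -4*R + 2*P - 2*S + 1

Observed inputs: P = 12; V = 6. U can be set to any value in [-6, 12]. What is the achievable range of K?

-255 to 69

Substituting into the S equation gives S = -3*U - 24.
Substituting into the R equation gives R = 6*U + 28.
K becomes -18*U - 39.
Linear in U, so extremes are at the endpoints: U = -6 gives K = 69; U = 12 gives K = -255.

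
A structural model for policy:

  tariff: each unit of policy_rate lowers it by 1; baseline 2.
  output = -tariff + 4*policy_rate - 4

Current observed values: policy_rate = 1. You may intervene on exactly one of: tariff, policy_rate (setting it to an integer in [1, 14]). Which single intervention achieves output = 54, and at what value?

Intervening on tariff: output = -tariff. Reaching 54 requires tariff = -54, outside [1, 14].
Intervening on policy_rate: with other inputs at their observed values, output = 5*policy_rate - 6. Solving for 54 gives policy_rate = 12, within [1, 14].

set policy_rate = 12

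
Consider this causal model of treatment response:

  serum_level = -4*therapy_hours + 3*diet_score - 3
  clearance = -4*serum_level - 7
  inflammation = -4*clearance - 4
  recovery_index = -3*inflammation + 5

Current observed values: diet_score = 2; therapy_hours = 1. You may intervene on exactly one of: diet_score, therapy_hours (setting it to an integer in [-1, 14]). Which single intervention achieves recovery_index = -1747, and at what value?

Intervening on diet_score: with other inputs at their observed values, recovery_index = -144*diet_score + 269. Solving for -1747 gives diet_score = 14, within [-1, 14].
Intervening on therapy_hours: recovery_index = 192*therapy_hours - 211. Reaching -1747 requires therapy_hours = -8, outside [-1, 14].

set diet_score = 14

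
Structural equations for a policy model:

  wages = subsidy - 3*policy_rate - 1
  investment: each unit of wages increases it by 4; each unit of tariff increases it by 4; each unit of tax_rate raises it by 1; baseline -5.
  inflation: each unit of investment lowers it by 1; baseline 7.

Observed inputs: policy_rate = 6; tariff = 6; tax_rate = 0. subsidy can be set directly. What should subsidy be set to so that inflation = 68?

subsidy = -1

Substituting into the wages equation gives wages = subsidy - 19.
This gives investment = 4*subsidy - 57.
Substituting into the inflation equation gives inflation = -4*subsidy + 64.
Solve -4*subsidy + 64 = 68: subsidy = (68 - 64) / -4 = -1.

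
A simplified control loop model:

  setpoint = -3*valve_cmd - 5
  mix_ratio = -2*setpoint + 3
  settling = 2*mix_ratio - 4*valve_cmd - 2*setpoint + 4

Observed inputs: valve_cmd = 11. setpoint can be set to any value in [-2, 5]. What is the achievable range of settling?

Intervening on setpoint fixes its value directly, overriding its dependence on valve_cmd.
Substituting into the settling equation gives settling = -6*setpoint - 34.
Linear in setpoint, so extremes are at the endpoints: setpoint = -2 gives settling = -22; setpoint = 5 gives settling = -64.

-64 to -22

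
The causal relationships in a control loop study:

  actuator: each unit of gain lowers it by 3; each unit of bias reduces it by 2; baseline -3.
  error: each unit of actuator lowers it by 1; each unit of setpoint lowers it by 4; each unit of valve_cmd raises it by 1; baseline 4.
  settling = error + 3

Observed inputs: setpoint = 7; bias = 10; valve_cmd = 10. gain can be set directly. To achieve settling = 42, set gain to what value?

gain = 10

Substituting into the actuator equation gives actuator = -3*gain - 23.
Substituting into the error equation gives error = 3*gain + 9.
Substituting into the settling equation gives settling = 3*gain + 12.
Solve 3*gain + 12 = 42: gain = (42 - 12) / 3 = 10.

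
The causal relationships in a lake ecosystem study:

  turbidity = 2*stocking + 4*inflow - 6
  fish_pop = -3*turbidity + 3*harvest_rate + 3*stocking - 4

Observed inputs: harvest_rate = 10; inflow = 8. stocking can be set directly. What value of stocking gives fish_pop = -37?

Substituting into the turbidity equation gives turbidity = 2*stocking + 26.
This gives fish_pop = -3*stocking - 52.
Solve -3*stocking - 52 = -37: stocking = (-37 + 52) / -3 = -5.

stocking = -5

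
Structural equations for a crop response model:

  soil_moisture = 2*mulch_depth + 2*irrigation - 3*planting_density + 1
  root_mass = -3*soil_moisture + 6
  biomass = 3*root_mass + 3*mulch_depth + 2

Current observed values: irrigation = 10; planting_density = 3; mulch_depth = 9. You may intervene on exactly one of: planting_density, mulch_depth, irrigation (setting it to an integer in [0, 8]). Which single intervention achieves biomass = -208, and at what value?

Intervening on planting_density: biomass = 27*planting_density - 304. Reaching -208 requires planting_density = 32/9, not an integer.
Intervening on mulch_depth: with other inputs at their observed values, biomass = -15*mulch_depth - 88. Solving for -208 gives mulch_depth = 8, within [0, 8].
Intervening on irrigation: biomass = -18*irrigation - 43. Reaching -208 requires irrigation = 55/6, not an integer.

set mulch_depth = 8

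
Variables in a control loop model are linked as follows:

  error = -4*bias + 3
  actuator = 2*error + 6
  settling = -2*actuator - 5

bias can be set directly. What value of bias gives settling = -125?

bias = -6

Substituting into the actuator equation gives actuator = -8*bias + 12.
Substituting into the settling equation gives settling = 16*bias - 29.
Solve 16*bias - 29 = -125: bias = (-125 + 29) / 16 = -6.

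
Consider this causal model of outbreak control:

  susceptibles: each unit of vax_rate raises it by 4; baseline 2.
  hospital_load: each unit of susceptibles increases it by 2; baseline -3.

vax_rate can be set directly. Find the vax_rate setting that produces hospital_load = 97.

Substituting into the hospital_load equation gives hospital_load = 8*vax_rate + 1.
Solve 8*vax_rate + 1 = 97: vax_rate = (97 - 1) / 8 = 12.

vax_rate = 12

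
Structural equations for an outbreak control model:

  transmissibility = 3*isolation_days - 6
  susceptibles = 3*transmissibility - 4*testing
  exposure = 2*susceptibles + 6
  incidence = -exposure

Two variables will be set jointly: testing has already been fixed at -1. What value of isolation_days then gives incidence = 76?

isolation_days = -3

With testing held at -1:
Substituting into the susceptibles equation gives susceptibles = 9*isolation_days - 14.
Substituting into the exposure equation gives exposure = 18*isolation_days - 22.
Substituting into the incidence equation gives incidence = -18*isolation_days + 22.
Solve -18*isolation_days + 22 = 76: isolation_days = (76 - 22) / -18 = -3.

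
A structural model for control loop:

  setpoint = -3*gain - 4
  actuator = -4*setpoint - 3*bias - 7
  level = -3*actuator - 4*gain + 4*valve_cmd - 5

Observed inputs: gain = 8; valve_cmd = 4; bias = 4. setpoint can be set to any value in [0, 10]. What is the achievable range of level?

Intervening on setpoint fixes its value directly, overriding its dependence on gain.
Substituting into the actuator equation gives actuator = -4*setpoint - 19.
So level = 12*setpoint + 36.
Linear in setpoint, so extremes are at the endpoints: setpoint = 0 gives level = 36; setpoint = 10 gives level = 156.

36 to 156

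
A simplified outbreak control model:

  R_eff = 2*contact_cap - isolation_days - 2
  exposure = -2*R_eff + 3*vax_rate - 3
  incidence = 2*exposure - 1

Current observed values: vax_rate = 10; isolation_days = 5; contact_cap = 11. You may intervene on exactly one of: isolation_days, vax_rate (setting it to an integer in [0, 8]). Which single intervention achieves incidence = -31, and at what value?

Intervening on isolation_days: incidence = 4*isolation_days - 27. Reaching -31 requires isolation_days = -1, outside [0, 8].
Intervening on vax_rate: with other inputs at their observed values, incidence = 6*vax_rate - 67. Solving for -31 gives vax_rate = 6, within [0, 8].

set vax_rate = 6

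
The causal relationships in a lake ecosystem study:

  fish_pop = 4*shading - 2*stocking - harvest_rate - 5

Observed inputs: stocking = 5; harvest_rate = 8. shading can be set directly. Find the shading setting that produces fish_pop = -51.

shading = -7

Substituting into the fish_pop equation gives fish_pop = 4*shading - 23.
Solve 4*shading - 23 = -51: shading = (-51 + 23) / 4 = -7.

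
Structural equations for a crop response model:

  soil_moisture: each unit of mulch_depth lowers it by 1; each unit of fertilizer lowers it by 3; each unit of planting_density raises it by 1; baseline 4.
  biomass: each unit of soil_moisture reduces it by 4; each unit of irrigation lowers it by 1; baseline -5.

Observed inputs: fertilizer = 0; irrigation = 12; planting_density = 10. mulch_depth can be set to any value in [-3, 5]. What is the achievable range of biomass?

Substituting into the soil_moisture equation gives soil_moisture = -mulch_depth + 14.
So biomass = 4*mulch_depth - 73.
Linear in mulch_depth, so extremes are at the endpoints: mulch_depth = -3 gives biomass = -85; mulch_depth = 5 gives biomass = -53.

-85 to -53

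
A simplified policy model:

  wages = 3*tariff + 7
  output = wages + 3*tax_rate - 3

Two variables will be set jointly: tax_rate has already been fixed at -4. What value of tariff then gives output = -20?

tariff = -4

With tax_rate held at -4:
Substituting into the output equation gives output = 3*tariff - 8.
Solve 3*tariff - 8 = -20: tariff = (-20 + 8) / 3 = -4.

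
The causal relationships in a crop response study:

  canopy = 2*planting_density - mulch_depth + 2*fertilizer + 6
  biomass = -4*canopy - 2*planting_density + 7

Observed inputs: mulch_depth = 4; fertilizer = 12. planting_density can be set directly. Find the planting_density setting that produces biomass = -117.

Substituting into the canopy equation gives canopy = 2*planting_density + 26.
Substituting into the biomass equation gives biomass = -10*planting_density - 97.
Solve -10*planting_density - 97 = -117: planting_density = (-117 + 97) / -10 = 2.

planting_density = 2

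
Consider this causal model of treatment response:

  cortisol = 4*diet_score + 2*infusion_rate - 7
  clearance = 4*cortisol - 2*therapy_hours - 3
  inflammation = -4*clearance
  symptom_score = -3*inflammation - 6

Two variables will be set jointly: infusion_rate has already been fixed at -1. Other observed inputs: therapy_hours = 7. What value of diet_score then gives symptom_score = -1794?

diet_score = -6

With infusion_rate held at -1:
Substituting into the cortisol equation gives cortisol = 4*diet_score - 9.
Substituting into the clearance equation gives clearance = 16*diet_score - 53.
So inflammation = -64*diet_score + 212.
Substituting into the symptom_score equation gives symptom_score = 192*diet_score - 642.
Solve 192*diet_score - 642 = -1794: diet_score = (-1794 + 642) / 192 = -6.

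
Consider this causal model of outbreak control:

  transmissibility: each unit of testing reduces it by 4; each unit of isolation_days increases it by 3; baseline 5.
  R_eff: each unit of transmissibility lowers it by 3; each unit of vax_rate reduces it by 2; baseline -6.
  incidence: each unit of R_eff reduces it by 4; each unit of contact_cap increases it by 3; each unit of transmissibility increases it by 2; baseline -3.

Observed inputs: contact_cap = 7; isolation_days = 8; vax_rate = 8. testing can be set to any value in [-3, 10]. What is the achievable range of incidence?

-48 to 680

Substituting into the transmissibility equation gives transmissibility = -4*testing + 29.
Substituting into the R_eff equation gives R_eff = 12*testing - 109.
incidence becomes -56*testing + 512.
Linear in testing, so extremes are at the endpoints: testing = -3 gives incidence = 680; testing = 10 gives incidence = -48.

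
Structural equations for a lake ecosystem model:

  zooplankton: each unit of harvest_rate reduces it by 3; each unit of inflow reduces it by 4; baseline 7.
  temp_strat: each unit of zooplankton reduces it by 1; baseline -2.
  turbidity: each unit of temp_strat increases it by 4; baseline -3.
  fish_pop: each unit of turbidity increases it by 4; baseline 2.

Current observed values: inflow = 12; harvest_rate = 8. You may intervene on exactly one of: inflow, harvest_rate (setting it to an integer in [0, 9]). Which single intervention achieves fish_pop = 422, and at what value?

Intervening on inflow: with other inputs at their observed values, fish_pop = 64*inflow + 230. Solving for 422 gives inflow = 3, within [0, 9].
Intervening on harvest_rate: fish_pop = 48*harvest_rate + 614. Reaching 422 requires harvest_rate = -4, outside [0, 9].

set inflow = 3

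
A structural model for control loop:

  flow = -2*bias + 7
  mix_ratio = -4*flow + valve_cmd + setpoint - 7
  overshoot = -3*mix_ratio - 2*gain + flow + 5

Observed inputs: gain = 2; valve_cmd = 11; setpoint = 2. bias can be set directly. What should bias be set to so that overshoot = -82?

bias = 6

Substituting into the mix_ratio equation gives mix_ratio = 8*bias - 22.
overshoot becomes -26*bias + 74.
Solve -26*bias + 74 = -82: bias = (-82 - 74) / -26 = 6.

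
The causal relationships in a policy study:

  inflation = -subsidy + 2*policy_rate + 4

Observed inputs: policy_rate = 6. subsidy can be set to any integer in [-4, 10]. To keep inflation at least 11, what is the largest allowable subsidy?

Substituting into the inflation equation gives inflation = -subsidy + 16.
Require -subsidy + 16 ≥ 11, so subsidy ≤ 5.
The largest integer in [-4, 10] satisfying this is 5.

subsidy = 5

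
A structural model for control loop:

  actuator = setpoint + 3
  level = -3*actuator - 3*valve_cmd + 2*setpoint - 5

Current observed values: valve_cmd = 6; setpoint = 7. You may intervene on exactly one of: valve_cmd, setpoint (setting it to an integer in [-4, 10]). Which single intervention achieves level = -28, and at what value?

set setpoint = -4

Intervening on valve_cmd: level = -3*valve_cmd - 21. Reaching -28 requires valve_cmd = 7/3, not an integer.
Intervening on setpoint: with other inputs at their observed values, level = -setpoint - 32. Solving for -28 gives setpoint = -4, within [-4, 10].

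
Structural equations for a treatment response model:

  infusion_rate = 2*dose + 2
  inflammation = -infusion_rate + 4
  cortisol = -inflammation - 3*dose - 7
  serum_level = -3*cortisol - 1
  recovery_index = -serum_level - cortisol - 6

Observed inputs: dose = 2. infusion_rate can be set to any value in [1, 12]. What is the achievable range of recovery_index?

Intervening on infusion_rate fixes its value directly, overriding its dependence on dose.
Substituting into the cortisol equation gives cortisol = infusion_rate - 17.
Substituting into the serum_level equation gives serum_level = -3*infusion_rate + 50.
recovery_index becomes 2*infusion_rate - 39.
Linear in infusion_rate, so extremes are at the endpoints: infusion_rate = 1 gives recovery_index = -37; infusion_rate = 12 gives recovery_index = -15.

-37 to -15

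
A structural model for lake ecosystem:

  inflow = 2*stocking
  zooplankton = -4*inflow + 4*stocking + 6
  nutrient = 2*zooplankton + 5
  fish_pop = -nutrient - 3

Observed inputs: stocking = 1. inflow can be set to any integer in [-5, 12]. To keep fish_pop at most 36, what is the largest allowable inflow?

Intervening on inflow fixes its value directly, overriding its dependence on stocking.
Substituting into the zooplankton equation gives zooplankton = -4*inflow + 10.
Substituting into the nutrient equation gives nutrient = -8*inflow + 25.
This gives fish_pop = 8*inflow - 28.
Require 8*inflow - 28 ≤ 36, so inflow ≤ 8.
The largest integer in [-5, 12] satisfying this is 8.

inflow = 8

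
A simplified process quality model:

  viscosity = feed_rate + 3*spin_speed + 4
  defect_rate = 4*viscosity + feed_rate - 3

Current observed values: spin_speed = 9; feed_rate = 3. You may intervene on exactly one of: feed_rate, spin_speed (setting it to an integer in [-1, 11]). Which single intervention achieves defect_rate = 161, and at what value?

set feed_rate = 8

Intervening on feed_rate: with other inputs at their observed values, defect_rate = 5*feed_rate + 121. Solving for 161 gives feed_rate = 8, within [-1, 11].
Intervening on spin_speed: defect_rate = 12*spin_speed + 28. Reaching 161 requires spin_speed = 133/12, not an integer.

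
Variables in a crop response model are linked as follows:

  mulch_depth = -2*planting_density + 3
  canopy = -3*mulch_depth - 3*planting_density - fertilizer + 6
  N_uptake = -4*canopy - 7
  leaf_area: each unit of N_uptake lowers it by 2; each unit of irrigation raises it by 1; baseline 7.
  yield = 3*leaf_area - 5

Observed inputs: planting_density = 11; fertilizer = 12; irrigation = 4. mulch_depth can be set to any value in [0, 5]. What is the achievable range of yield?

-1226 to -866

Intervening on mulch_depth fixes its value directly, overriding its dependence on planting_density.
Substituting into the canopy equation gives canopy = -3*mulch_depth - 39.
This gives N_uptake = 12*mulch_depth + 149.
Substituting into the leaf_area equation gives leaf_area = -24*mulch_depth - 287.
Substituting into the yield equation gives yield = -72*mulch_depth - 866.
Linear in mulch_depth, so extremes are at the endpoints: mulch_depth = 0 gives yield = -866; mulch_depth = 5 gives yield = -1226.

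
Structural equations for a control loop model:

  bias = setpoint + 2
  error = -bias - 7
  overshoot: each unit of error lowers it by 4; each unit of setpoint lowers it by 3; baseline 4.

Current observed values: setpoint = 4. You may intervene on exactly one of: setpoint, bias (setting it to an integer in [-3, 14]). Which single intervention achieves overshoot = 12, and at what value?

Intervening on setpoint: overshoot = setpoint + 40. Reaching 12 requires setpoint = -28, outside [-3, 14].
Intervening on bias: with other inputs at their observed values, overshoot = 4*bias + 20. Solving for 12 gives bias = -2, within [-3, 14].

set bias = -2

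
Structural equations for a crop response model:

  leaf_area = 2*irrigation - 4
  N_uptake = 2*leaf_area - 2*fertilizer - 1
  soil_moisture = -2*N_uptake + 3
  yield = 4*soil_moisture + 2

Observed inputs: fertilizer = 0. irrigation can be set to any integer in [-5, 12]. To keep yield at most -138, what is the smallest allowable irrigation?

irrigation = 7

Substituting into the N_uptake equation gives N_uptake = 4*irrigation - 9.
Substituting into the soil_moisture equation gives soil_moisture = -8*irrigation + 21.
yield becomes -32*irrigation + 86.
Require -32*irrigation + 86 ≤ -138, so irrigation ≥ 7.
The smallest integer in [-5, 12] satisfying this is 7.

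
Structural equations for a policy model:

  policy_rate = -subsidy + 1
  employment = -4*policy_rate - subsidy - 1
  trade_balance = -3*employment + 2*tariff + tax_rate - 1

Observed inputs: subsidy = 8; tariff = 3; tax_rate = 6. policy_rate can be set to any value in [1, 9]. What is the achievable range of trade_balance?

Intervening on policy_rate fixes its value directly, overriding its dependence on subsidy.
Substituting into the employment equation gives employment = -4*policy_rate - 9.
So trade_balance = 12*policy_rate + 38.
Linear in policy_rate, so extremes are at the endpoints: policy_rate = 1 gives trade_balance = 50; policy_rate = 9 gives trade_balance = 146.

50 to 146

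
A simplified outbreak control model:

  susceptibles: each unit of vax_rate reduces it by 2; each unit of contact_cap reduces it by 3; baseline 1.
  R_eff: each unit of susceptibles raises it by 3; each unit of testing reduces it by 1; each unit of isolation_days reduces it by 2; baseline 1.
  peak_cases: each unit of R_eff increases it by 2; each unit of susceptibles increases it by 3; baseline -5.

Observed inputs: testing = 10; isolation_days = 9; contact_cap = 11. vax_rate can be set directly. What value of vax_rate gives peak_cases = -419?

Substituting into the susceptibles equation gives susceptibles = -2*vax_rate - 32.
This gives R_eff = -6*vax_rate - 123.
So peak_cases = -18*vax_rate - 347.
Solve -18*vax_rate - 347 = -419: vax_rate = (-419 + 347) / -18 = 4.

vax_rate = 4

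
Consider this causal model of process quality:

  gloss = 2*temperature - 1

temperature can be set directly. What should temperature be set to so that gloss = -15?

Solve 2*temperature - 1 = -15: temperature = (-15 + 1) / 2 = -7.

temperature = -7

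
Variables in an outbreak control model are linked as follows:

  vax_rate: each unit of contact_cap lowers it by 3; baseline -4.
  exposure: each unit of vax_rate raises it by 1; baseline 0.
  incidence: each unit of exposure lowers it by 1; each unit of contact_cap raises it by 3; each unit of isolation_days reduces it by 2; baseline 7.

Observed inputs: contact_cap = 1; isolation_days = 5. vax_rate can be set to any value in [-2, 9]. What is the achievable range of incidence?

Intervening on vax_rate fixes its value directly, overriding its dependence on contact_cap.
Substituting into the incidence equation gives incidence = -vax_rate.
Linear in vax_rate, so extremes are at the endpoints: vax_rate = -2 gives incidence = 2; vax_rate = 9 gives incidence = -9.

-9 to 2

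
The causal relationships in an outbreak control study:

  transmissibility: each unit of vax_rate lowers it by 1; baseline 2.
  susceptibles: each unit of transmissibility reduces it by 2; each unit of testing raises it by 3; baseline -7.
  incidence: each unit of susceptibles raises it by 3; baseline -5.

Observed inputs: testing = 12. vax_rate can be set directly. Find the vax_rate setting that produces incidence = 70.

Substituting into the susceptibles equation gives susceptibles = 2*vax_rate + 25.
So incidence = 6*vax_rate + 70.
Solve 6*vax_rate + 70 = 70: vax_rate = (70 - 70) / 6 = 0.

vax_rate = 0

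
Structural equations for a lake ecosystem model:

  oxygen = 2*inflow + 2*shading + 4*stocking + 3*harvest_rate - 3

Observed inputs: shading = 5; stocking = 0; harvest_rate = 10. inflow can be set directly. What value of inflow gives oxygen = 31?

Substituting into the oxygen equation gives oxygen = 2*inflow + 37.
Solve 2*inflow + 37 = 31: inflow = (31 - 37) / 2 = -3.

inflow = -3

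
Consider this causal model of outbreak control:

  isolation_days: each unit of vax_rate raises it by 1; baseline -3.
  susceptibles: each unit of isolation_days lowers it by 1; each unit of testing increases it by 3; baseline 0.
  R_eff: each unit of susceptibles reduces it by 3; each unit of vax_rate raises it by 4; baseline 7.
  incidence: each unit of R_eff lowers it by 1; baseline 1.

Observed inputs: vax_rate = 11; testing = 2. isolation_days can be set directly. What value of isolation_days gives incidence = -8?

isolation_days = -8

Intervening on isolation_days fixes its value directly, overriding its dependence on vax_rate.
Substituting into the susceptibles equation gives susceptibles = -isolation_days + 6.
Substituting into the R_eff equation gives R_eff = 3*isolation_days + 33.
Substituting into the incidence equation gives incidence = -3*isolation_days - 32.
Solve -3*isolation_days - 32 = -8: isolation_days = (-8 + 32) / -3 = -8.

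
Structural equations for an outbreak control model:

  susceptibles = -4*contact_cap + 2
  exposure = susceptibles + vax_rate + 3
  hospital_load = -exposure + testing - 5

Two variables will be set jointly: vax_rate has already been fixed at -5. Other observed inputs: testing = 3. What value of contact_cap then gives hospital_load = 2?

With vax_rate held at -5:
Substituting into the exposure equation gives exposure = -4*contact_cap.
Substituting into the hospital_load equation gives hospital_load = 4*contact_cap - 2.
Solve 4*contact_cap - 2 = 2: contact_cap = (2 + 2) / 4 = 1.

contact_cap = 1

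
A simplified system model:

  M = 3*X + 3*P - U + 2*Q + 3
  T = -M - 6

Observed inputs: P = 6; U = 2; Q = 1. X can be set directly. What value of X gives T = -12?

Substituting into the M equation gives M = 3*X + 21.
So T = -3*X - 27.
Solve -3*X - 27 = -12: X = (-12 + 27) / -3 = -5.

X = -5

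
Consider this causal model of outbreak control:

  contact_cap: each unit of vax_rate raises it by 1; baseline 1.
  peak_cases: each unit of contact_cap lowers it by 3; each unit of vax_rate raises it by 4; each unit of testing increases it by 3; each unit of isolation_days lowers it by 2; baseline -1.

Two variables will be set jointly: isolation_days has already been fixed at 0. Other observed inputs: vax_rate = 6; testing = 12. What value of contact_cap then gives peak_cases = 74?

contact_cap = -5

With isolation_days held at 0:
Intervening on contact_cap fixes its value directly, overriding its dependence on vax_rate.
Substituting into the peak_cases equation gives peak_cases = -3*contact_cap + 59.
Solve -3*contact_cap + 59 = 74: contact_cap = (74 - 59) / -3 = -5.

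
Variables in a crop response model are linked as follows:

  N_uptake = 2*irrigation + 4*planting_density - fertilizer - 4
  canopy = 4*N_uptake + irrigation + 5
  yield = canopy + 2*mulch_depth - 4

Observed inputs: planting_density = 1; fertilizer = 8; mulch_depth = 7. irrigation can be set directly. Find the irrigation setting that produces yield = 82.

Substituting into the N_uptake equation gives N_uptake = 2*irrigation - 8.
This gives canopy = 9*irrigation - 27.
Substituting into the yield equation gives yield = 9*irrigation - 17.
Solve 9*irrigation - 17 = 82: irrigation = (82 + 17) / 9 = 11.

irrigation = 11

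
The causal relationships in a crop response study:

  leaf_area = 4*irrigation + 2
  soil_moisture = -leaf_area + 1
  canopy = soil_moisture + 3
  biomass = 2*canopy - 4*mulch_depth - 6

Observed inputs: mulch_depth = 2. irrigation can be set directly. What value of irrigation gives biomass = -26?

irrigation = 2

Substituting into the soil_moisture equation gives soil_moisture = -4*irrigation - 1.
Substituting into the canopy equation gives canopy = -4*irrigation + 2.
This gives biomass = -8*irrigation - 10.
Solve -8*irrigation - 10 = -26: irrigation = (-26 + 10) / -8 = 2.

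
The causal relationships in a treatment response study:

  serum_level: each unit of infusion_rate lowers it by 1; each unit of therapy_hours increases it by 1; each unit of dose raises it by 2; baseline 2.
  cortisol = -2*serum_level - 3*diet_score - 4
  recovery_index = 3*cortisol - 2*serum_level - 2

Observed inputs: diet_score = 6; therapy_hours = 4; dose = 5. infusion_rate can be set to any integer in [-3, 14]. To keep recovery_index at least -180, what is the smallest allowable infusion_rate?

Substituting into the serum_level equation gives serum_level = -infusion_rate + 16.
cortisol becomes 2*infusion_rate - 54.
So recovery_index = 8*infusion_rate - 196.
Require 8*infusion_rate - 196 ≥ -180, so infusion_rate ≥ 2.
The smallest integer in [-3, 14] satisfying this is 2.

infusion_rate = 2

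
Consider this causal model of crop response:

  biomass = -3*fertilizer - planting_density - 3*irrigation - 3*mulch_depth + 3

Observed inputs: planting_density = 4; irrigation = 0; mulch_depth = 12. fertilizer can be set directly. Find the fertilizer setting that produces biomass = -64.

Substituting into the biomass equation gives biomass = -3*fertilizer - 37.
Solve -3*fertilizer - 37 = -64: fertilizer = (-64 + 37) / -3 = 9.

fertilizer = 9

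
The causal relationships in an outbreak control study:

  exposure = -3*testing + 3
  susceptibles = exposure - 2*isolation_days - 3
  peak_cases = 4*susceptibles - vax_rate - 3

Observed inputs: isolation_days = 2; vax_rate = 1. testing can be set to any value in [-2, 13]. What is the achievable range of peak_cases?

Substituting into the susceptibles equation gives susceptibles = -3*testing - 4.
Substituting into the peak_cases equation gives peak_cases = -12*testing - 20.
Linear in testing, so extremes are at the endpoints: testing = -2 gives peak_cases = 4; testing = 13 gives peak_cases = -176.

-176 to 4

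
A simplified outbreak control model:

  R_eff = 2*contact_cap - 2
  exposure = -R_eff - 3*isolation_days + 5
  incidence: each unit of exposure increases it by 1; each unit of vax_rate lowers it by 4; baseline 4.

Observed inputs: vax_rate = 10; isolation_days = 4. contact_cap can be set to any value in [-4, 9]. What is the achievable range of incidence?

-59 to -33

Substituting into the exposure equation gives exposure = -2*contact_cap - 5.
This gives incidence = -2*contact_cap - 41.
Linear in contact_cap, so extremes are at the endpoints: contact_cap = -4 gives incidence = -33; contact_cap = 9 gives incidence = -59.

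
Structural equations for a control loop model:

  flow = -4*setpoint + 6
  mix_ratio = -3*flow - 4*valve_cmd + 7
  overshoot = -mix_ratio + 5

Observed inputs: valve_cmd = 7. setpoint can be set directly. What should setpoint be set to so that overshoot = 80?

Substituting into the mix_ratio equation gives mix_ratio = 12*setpoint - 39.
This gives overshoot = -12*setpoint + 44.
Solve -12*setpoint + 44 = 80: setpoint = (80 - 44) / -12 = -3.

setpoint = -3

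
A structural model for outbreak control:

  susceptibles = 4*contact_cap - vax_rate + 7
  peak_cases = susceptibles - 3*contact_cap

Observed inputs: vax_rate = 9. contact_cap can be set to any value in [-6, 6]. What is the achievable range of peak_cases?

Substituting into the susceptibles equation gives susceptibles = 4*contact_cap - 2.
Substituting into the peak_cases equation gives peak_cases = contact_cap - 2.
Linear in contact_cap, so extremes are at the endpoints: contact_cap = -6 gives peak_cases = -8; contact_cap = 6 gives peak_cases = 4.

-8 to 4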